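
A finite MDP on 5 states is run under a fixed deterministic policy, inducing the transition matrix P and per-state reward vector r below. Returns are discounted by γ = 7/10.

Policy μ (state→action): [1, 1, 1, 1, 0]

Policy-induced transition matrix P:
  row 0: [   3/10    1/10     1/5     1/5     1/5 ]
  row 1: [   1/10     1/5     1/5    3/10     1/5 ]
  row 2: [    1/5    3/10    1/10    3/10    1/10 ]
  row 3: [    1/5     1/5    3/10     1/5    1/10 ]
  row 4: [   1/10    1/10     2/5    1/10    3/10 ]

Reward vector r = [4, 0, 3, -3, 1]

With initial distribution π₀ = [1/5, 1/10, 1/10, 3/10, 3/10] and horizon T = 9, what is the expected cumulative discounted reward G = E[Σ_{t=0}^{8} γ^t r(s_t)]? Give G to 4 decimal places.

t=0: π = [0.2000, 0.1000, 0.1000, 0.3000, 0.3000], E[r] = 0.5000, γ^t·E[r] = 0.500000, running G = 0.500000
t=1: π = [0.1800, 0.1600, 0.2800, 0.1900, 0.1900], E[r] = 1.1800, γ^t·E[r] = 0.826000, running G = 1.326000
t=2: π = [0.1830, 0.1910, 0.2290, 0.2250, 0.1720], E[r] = 0.9160, γ^t·E[r] = 0.448840, running G = 1.774840
t=3: π = [0.1820, 0.1874, 0.2340, 0.2248, 0.1718], E[r] = 0.9274, γ^t·E[r] = 0.318098, running G = 2.092938
t=4: π = [0.1823, 0.1880, 0.2334, 0.2250, 0.1713], E[r] = 0.9259, γ^t·E[r] = 0.222299, running G = 2.315237
t=5: π = [0.1823, 0.1880, 0.2334, 0.2250, 0.1713], E[r] = 0.9257, γ^t·E[r] = 0.155576, running G = 2.470813
t=6: π = [0.1823, 0.1880, 0.2334, 0.2250, 0.1713], E[r] = 0.9257, γ^t·E[r] = 0.108910, running G = 2.579723
t=7: π = [0.1823, 0.1880, 0.2334, 0.2250, 0.1713], E[r] = 0.9257, γ^t·E[r] = 0.076237, running G = 2.655959
t=8: π = [0.1823, 0.1880, 0.2334, 0.2250, 0.1713], E[r] = 0.9257, γ^t·E[r] = 0.053366, running G = 2.709325

G = 2.7093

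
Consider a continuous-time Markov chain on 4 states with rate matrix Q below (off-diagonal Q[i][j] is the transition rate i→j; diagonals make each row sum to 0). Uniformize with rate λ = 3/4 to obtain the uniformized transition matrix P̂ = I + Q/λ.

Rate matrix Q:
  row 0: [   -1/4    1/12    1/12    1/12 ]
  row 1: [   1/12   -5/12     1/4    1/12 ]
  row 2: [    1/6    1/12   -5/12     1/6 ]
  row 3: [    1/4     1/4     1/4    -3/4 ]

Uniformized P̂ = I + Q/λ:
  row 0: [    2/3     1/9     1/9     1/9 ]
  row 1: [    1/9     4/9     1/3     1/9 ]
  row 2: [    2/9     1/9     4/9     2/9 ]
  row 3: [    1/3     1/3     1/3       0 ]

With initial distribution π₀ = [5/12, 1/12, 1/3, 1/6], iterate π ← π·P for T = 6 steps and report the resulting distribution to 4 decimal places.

π = [0.3847, 0.2091, 0.2785, 0.1278]

t=0: π = [0.4167, 0.0833, 0.3333, 0.1667]
t=1: π = [0.4167, 0.1759, 0.2778, 0.1296]
t=2: π = [0.4023, 0.1986, 0.2716, 0.1276]
t=3: π = [0.3931, 0.2056, 0.2741, 0.1271]
t=4: π = [0.3882, 0.2079, 0.2764, 0.1274]
t=5: π = [0.3858, 0.2087, 0.2778, 0.1277]
t=6: π = [0.3847, 0.2091, 0.2785, 0.1278]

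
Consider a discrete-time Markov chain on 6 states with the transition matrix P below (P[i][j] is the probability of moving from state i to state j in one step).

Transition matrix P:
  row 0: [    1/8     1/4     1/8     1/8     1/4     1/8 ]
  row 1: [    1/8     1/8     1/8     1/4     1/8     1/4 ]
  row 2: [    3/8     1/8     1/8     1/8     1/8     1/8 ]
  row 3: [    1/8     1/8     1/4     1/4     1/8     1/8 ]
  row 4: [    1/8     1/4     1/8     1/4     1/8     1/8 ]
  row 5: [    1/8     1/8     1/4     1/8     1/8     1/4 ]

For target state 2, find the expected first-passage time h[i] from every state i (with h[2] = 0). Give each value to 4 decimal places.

h = [5.8786, 5.7100, 0.0000, 5.0756, 5.7893, 5.0756]

First-step conditioning: h[2] = 0; for i ≠ 2, h[i] = 1 + Σ_k P[i][k]·h[k].
  h[0] = 1 + 1/8·h[0] + 1/4·h[1] + 1/8·h[3] + 1/4·h[4] + 1/8·h[5]
  h[1] = 1 + 1/8·h[0] + 1/8·h[1] + 1/4·h[3] + 1/8·h[4] + 1/4·h[5]
  h[3] = 1 + 1/8·h[0] + 1/8·h[1] + 1/4·h[3] + 1/8·h[4] + 1/8·h[5]
  h[4] = 1 + 1/8·h[0] + 1/4·h[1] + 1/4·h[3] + 1/8·h[4] + 1/8·h[5]
  h[5] = 1 + 1/8·h[0] + 1/8·h[1] + 1/8·h[3] + 1/8·h[4] + 1/4·h[5]
Solving the 5×5 linear system over states ≠ 2 gives exactly h = [4744/807, 1536/269, 0, 4096/807, 4672/807, 4096/807] (h[2] = 0 is the target).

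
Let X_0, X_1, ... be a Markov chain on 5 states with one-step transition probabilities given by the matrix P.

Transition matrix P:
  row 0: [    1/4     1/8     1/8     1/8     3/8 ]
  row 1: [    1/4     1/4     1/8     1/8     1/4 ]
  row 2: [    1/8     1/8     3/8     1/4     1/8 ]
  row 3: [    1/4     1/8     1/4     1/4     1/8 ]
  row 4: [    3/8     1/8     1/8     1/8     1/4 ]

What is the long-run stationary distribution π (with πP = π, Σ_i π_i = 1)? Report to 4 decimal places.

π = [0.2551, 0.1429, 0.1951, 0.1707, 0.2362]

Balance equations π_j = Σ_i π_i·P[i][j]:
  π_0 = 1/4·π_0 + 1/4·π_1 + 1/8·π_2 + 1/4·π_3 + 3/8·π_4
  π_1 = 1/8·π_0 + 1/4·π_1 + 1/8·π_2 + 1/8·π_3 + 1/8·π_4
  π_2 = 1/8·π_0 + 1/8·π_1 + 3/8·π_2 + 1/4·π_3 + 1/8·π_4
  π_3 = 1/8·π_0 + 1/8·π_1 + 1/4·π_2 + 1/4·π_3 + 1/8·π_4
  normalize: π_0 + π_1 + π_2 + π_3 + π_4 = 1
Solving the linear system gives exactly π = [659/2583, 1/7, 8/41, 7/41, 610/2583].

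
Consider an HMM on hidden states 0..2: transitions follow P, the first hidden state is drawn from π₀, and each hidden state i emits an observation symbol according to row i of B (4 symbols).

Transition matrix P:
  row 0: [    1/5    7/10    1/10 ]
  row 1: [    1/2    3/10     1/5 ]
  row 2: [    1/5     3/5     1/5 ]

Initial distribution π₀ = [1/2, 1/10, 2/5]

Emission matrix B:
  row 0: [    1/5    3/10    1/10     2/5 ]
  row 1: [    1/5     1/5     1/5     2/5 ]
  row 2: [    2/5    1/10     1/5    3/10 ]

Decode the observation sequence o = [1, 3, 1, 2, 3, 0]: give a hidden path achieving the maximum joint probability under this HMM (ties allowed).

t=0: δ = [1.500e-01, 2.000e-02, 4.000e-02]  (obs o_0=1)
t=1: δ = [1.200e-02, 4.200e-02, 4.500e-03]  ψ = [0, 0, 0]  (obs o_1=3)
t=2: δ = [6.300e-03, 2.520e-03, 8.400e-04]  ψ = [1, 1, 1]  (obs o_2=1)
t=3: δ = [1.260e-04, 8.820e-04, 1.260e-04]  ψ = [0, 0, 0]  (obs o_3=2)
t=4: δ = [1.764e-04, 1.058e-04, 5.292e-05]  ψ = [1, 1, 1]  (obs o_4=3)
t=5: δ = [1.058e-05, 2.470e-05, 8.467e-06]  ψ = [1, 0, 1]  (obs o_5=0)
backtrack: best end state = 1; path = [0, 1, 0, 1, 0, 1]

path = [0, 1, 0, 1, 0, 1]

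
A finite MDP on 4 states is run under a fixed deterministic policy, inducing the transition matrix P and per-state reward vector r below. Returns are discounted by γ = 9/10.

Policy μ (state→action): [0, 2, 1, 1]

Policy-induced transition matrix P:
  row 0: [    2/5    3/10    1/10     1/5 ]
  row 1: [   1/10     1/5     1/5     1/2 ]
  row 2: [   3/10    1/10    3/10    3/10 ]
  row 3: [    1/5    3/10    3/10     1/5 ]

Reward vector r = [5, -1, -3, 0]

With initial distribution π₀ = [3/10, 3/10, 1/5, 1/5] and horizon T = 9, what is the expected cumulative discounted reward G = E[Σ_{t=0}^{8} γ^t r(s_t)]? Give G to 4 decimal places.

t=0: π = [0.3000, 0.3000, 0.2000, 0.2000], E[r] = 0.6000, γ^t·E[r] = 0.600000, running G = 0.600000
t=1: π = [0.2500, 0.2300, 0.2100, 0.3100], E[r] = 0.3900, γ^t·E[r] = 0.351000, running G = 0.951000
t=2: π = [0.2480, 0.2350, 0.2270, 0.2900], E[r] = 0.3240, γ^t·E[r] = 0.262440, running G = 1.213440
t=3: π = [0.2488, 0.2311, 0.2269, 0.2932], E[r] = 0.3322, γ^t·E[r] = 0.242174, running G = 1.455614
t=4: π = [0.2493, 0.2315, 0.2271, 0.2920], E[r] = 0.3338, γ^t·E[r] = 0.219006, running G = 1.674620
t=5: π = [0.2494, 0.2314, 0.2270, 0.2922], E[r] = 0.3348, γ^t·E[r] = 0.197687, running G = 1.872307
t=6: π = [0.2494, 0.2315, 0.2270, 0.2921], E[r] = 0.3348, γ^t·E[r] = 0.177944, running G = 2.050250
t=7: π = [0.2494, 0.2315, 0.2270, 0.2921], E[r] = 0.3348, γ^t·E[r] = 0.160153, running G = 2.210404
t=8: π = [0.2494, 0.2315, 0.2270, 0.2921], E[r] = 0.3348, γ^t·E[r] = 0.144135, running G = 2.354538

G = 2.3545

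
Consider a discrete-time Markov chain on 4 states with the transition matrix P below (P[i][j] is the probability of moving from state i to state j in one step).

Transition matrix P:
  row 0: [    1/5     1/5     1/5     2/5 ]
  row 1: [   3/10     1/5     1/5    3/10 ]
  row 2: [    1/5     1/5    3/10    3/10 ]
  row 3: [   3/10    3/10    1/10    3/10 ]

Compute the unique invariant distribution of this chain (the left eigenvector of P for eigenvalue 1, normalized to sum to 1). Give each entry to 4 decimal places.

π = [0.2558, 0.2326, 0.1860, 0.3256]

Balance equations π_j = Σ_i π_i·P[i][j]:
  π_0 = 1/5·π_0 + 3/10·π_1 + 1/5·π_2 + 3/10·π_3
  π_1 = 1/5·π_0 + 1/5·π_1 + 1/5·π_2 + 3/10·π_3
  π_2 = 1/5·π_0 + 1/5·π_1 + 3/10·π_2 + 1/10·π_3
  normalize: π_0 + π_1 + π_2 + π_3 = 1
Solving the linear system gives exactly π = [11/43, 10/43, 8/43, 14/43].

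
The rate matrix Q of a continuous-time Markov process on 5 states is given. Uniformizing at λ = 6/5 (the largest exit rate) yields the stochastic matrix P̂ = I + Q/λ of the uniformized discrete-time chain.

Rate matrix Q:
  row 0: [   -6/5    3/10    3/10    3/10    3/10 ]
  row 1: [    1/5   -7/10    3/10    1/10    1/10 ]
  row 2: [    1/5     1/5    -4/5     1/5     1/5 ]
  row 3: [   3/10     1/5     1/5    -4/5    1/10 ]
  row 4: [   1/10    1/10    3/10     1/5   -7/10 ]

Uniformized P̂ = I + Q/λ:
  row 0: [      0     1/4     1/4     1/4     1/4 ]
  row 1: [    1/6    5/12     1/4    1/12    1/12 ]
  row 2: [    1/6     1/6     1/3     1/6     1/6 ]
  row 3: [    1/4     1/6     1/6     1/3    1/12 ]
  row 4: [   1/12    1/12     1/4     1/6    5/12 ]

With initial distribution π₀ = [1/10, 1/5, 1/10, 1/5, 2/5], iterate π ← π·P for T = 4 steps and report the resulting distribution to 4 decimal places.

t=0: π = [0.1000, 0.2000, 0.1000, 0.2000, 0.4000]
t=1: π = [0.1333, 0.1917, 0.2417, 0.1917, 0.2417]
t=2: π = [0.1403, 0.2056, 0.2542, 0.1938, 0.2063]
t=3: π = [0.1422, 0.2126, 0.2550, 0.1935, 0.1966]
t=4: π = [0.1427, 0.2153, 0.2551, 0.1931, 0.1938]

π = [0.1427, 0.2153, 0.2551, 0.1931, 0.1938]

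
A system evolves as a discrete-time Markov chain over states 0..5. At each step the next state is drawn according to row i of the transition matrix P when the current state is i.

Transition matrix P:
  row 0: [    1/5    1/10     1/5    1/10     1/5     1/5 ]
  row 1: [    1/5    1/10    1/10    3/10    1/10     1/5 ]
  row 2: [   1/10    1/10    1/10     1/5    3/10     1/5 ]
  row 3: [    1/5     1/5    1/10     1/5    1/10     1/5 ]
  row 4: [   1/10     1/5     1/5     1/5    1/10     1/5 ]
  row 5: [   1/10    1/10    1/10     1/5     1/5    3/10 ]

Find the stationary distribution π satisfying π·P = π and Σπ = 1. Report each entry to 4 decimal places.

Balance equations π_j = Σ_i π_i·P[i][j]:
  π_0 = 1/5·π_0 + 1/5·π_1 + 1/10·π_2 + 1/5·π_3 + 1/10·π_4 + 1/10·π_5
  π_1 = 1/10·π_0 + 1/10·π_1 + 1/10·π_2 + 1/5·π_3 + 1/5·π_4 + 1/10·π_5
  π_2 = 1/5·π_0 + 1/10·π_1 + 1/10·π_2 + 1/10·π_3 + 1/5·π_4 + 1/10·π_5
  π_3 = 1/10·π_0 + 3/10·π_1 + 1/5·π_2 + 1/5·π_3 + 1/5·π_4 + 1/5·π_5
  π_4 = 1/5·π_0 + 1/10·π_1 + 3/10·π_2 + 1/10·π_3 + 1/10·π_4 + 1/5·π_5
  normalize: π_0 + π_1 + π_2 + π_3 + π_4 + π_5 = 1
Solving the linear system gives exactly π = [1339/9027, 13525/99297, 1184/9027, 19739/99297, 1474/9027, 2/9].

π = [0.1483, 0.1362, 0.1312, 0.1988, 0.1633, 0.2222]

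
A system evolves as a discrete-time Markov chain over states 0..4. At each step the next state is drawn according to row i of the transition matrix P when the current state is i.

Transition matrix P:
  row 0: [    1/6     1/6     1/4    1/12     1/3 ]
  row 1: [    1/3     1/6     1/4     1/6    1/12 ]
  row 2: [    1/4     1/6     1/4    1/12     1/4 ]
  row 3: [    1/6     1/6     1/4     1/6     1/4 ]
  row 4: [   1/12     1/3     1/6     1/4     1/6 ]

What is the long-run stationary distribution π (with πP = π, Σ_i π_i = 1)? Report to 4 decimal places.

Balance equations π_j = Σ_i π_i·P[i][j]:
  π_0 = 1/6·π_0 + 1/3·π_1 + 1/4·π_2 + 1/6·π_3 + 1/12·π_4
  π_1 = 1/6·π_0 + 1/6·π_1 + 1/6·π_2 + 1/6·π_3 + 1/3·π_4
  π_2 = 1/4·π_0 + 1/4·π_1 + 1/4·π_2 + 1/4·π_3 + 1/6·π_4
  π_3 = 1/12·π_0 + 1/6·π_1 + 1/12·π_2 + 1/6·π_3 + 1/4·π_4
  normalize: π_0 + π_1 + π_2 + π_3 + π_4 = 1
Solving the linear system gives exactly π = [1168/5787, 1172/5787, 1343/5787, 859/5787, 415/1929].

π = [0.2018, 0.2025, 0.2321, 0.1484, 0.2151]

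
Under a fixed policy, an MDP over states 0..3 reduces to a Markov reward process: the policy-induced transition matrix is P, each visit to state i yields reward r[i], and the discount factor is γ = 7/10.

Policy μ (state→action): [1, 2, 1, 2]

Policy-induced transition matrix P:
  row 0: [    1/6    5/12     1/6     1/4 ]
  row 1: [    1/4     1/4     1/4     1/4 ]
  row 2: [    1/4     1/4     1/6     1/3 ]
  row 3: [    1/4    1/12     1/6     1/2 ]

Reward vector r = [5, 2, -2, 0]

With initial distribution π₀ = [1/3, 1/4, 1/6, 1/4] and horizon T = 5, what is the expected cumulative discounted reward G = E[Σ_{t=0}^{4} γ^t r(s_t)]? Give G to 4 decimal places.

G = 4.0527

t=0: π = [0.3333, 0.2500, 0.1667, 0.2500], E[r] = 1.8333, γ^t·E[r] = 1.833333, running G = 1.833333
t=1: π = [0.2222, 0.2639, 0.1875, 0.3264], E[r] = 1.2639, γ^t·E[r] = 0.884722, running G = 2.718056
t=2: π = [0.2315, 0.2326, 0.1887, 0.3472], E[r] = 1.2454, γ^t·E[r] = 0.610231, running G = 3.328287
t=3: π = [0.2307, 0.2307, 0.1861, 0.3525], E[r] = 1.2429, γ^t·E[r] = 0.426302, running G = 3.754589
t=4: π = [0.2308, 0.2297, 0.1859, 0.3536], E[r] = 1.2415, γ^t·E[r] = 0.298079, running G = 4.052668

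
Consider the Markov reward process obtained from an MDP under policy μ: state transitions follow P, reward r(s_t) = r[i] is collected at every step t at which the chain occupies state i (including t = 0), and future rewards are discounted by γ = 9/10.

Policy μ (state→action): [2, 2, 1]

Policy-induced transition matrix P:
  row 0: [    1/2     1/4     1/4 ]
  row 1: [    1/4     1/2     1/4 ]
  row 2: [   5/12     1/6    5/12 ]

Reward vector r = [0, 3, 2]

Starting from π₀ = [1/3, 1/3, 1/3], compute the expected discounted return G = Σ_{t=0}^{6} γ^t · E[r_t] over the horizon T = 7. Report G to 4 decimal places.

G = 8.0216

t=0: π = [0.3333, 0.3333, 0.3333], E[r] = 1.6667, γ^t·E[r] = 1.666667, running G = 1.666667
t=1: π = [0.3889, 0.3056, 0.3056], E[r] = 1.5278, γ^t·E[r] = 1.375000, running G = 3.041667
t=2: π = [0.3981, 0.3009, 0.3009], E[r] = 1.5046, γ^t·E[r] = 1.218750, running G = 4.260417
t=3: π = [0.3997, 0.3002, 0.3002], E[r] = 1.5008, γ^t·E[r] = 1.094063, running G = 5.354479
t=4: π = [0.3999, 0.3000, 0.3000], E[r] = 1.5001, γ^t·E[r] = 0.984234, running G = 6.338714
t=5: π = [0.4000, 0.3000, 0.3000], E[r] = 1.5000, γ^t·E[r] = 0.885748, running G = 7.224461
t=6: π = [0.4000, 0.3000, 0.3000], E[r] = 1.5000, γ^t·E[r] = 0.797163, running G = 8.021625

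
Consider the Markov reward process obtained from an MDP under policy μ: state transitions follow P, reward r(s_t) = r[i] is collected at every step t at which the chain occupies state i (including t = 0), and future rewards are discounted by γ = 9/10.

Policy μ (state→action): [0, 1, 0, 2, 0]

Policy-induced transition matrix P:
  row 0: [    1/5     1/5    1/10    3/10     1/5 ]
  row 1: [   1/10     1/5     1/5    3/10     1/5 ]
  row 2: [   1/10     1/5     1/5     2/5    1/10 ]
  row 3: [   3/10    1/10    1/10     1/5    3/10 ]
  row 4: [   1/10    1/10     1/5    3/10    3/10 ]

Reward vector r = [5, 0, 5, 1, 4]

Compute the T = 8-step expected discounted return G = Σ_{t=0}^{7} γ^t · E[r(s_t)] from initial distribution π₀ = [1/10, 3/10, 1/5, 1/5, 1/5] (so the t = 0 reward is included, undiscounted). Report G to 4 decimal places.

t=0: π = [0.1000, 0.3000, 0.2000, 0.2000, 0.2000], E[r] = 2.5000, γ^t·E[r] = 2.500000, running G = 2.500000
t=1: π = [0.1500, 0.1600, 0.1700, 0.3000, 0.2200], E[r] = 2.7800, γ^t·E[r] = 2.502000, running G = 5.002000
t=2: π = [0.1750, 0.1480, 0.1550, 0.2870, 0.2350], E[r] = 2.8770, γ^t·E[r] = 2.330370, running G = 7.332370
t=3: π = [0.1749, 0.1478, 0.1538, 0.2868, 0.2367], E[r] = 2.8771, γ^t·E[r] = 2.097406, running G = 9.429776
t=4: π = [0.1749, 0.1477, 0.1538, 0.2867, 0.2370], E[r] = 2.8780, γ^t·E[r] = 1.888243, running G = 11.318019
t=5: π = [0.1748, 0.1476, 0.1538, 0.2867, 0.2370], E[r] = 2.8780, γ^t·E[r] = 1.699430, running G = 13.017448
t=6: π = [0.1748, 0.1476, 0.1538, 0.2867, 0.2370], E[r] = 2.8780, γ^t·E[r] = 1.529493, running G = 14.546941
t=7: π = [0.1748, 0.1476, 0.1538, 0.2867, 0.2370], E[r] = 2.8780, γ^t·E[r] = 1.376544, running G = 15.923485

G = 15.9235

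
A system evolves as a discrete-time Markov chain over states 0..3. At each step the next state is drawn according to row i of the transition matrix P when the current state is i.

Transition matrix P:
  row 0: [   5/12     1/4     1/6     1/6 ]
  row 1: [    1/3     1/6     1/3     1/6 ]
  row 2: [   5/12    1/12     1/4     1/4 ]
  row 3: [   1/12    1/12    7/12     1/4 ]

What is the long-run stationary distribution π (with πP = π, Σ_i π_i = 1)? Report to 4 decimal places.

π = [0.3342, 0.1517, 0.3046, 0.2095]

Balance equations π_j = Σ_i π_i·P[i][j]:
  π_0 = 5/12·π_0 + 1/3·π_1 + 5/12·π_2 + 1/12·π_3
  π_1 = 1/4·π_0 + 1/6·π_1 + 1/12·π_2 + 1/12·π_3
  π_2 = 1/6·π_0 + 1/3·π_1 + 1/4·π_2 + 7/12·π_3
  normalize: π_0 + π_1 + π_2 + π_3 = 1
Solving the linear system gives exactly π = [130/389, 59/389, 237/778, 163/778].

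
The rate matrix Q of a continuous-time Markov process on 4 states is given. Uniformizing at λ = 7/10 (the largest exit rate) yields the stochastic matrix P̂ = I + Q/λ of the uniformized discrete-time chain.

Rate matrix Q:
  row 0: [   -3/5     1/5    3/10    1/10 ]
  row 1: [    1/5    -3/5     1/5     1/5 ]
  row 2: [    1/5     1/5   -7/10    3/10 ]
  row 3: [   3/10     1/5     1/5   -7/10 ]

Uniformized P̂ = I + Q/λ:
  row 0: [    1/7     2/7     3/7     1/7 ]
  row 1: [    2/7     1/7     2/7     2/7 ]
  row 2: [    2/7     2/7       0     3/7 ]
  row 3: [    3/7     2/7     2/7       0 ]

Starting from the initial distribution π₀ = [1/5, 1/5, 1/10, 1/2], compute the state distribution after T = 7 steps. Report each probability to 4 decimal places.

π = [0.2774, 0.2500, 0.2530, 0.2196]

t=0: π = [0.2000, 0.2000, 0.1000, 0.5000]
t=1: π = [0.3286, 0.2571, 0.2857, 0.1286]
t=2: π = [0.2571, 0.2490, 0.2510, 0.2429]
t=3: π = [0.2837, 0.2501, 0.2507, 0.2155]
t=4: π = [0.2760, 0.2500, 0.2546, 0.2195]
t=5: π = [0.2776, 0.2500, 0.2524, 0.2200]
t=6: π = [0.2775, 0.2500, 0.2533, 0.2193]
t=7: π = [0.2774, 0.2500, 0.2530, 0.2196]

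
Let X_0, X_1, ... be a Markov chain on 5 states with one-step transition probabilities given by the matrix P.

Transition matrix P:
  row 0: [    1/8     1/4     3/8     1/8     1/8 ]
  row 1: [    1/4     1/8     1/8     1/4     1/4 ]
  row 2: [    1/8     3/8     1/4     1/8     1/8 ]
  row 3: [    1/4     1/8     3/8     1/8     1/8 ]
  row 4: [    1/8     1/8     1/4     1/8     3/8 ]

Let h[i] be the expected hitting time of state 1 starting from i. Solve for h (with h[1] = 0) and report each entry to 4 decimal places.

First-step conditioning: h[1] = 0; for i ≠ 1, h[i] = 1 + Σ_k P[i][k]·h[k].
  h[0] = 1 + 1/8·h[0] + 3/8·h[2] + 1/8·h[3] + 1/8·h[4]
  h[2] = 1 + 1/8·h[0] + 1/4·h[2] + 1/8·h[3] + 1/8·h[4]
  h[3] = 1 + 1/4·h[0] + 3/8·h[2] + 1/8·h[3] + 1/8·h[4]
  h[4] = 1 + 1/8·h[0] + 1/4·h[2] + 1/8·h[3] + 3/8·h[4]
Solving the 4×4 linear system over states ≠ 1 gives exactly h = [1728/437, 0, 1536/437, 1944/437, 2048/437] (h[1] = 0 is the target).

h = [3.9542, 0.0000, 3.5149, 4.4485, 4.6865]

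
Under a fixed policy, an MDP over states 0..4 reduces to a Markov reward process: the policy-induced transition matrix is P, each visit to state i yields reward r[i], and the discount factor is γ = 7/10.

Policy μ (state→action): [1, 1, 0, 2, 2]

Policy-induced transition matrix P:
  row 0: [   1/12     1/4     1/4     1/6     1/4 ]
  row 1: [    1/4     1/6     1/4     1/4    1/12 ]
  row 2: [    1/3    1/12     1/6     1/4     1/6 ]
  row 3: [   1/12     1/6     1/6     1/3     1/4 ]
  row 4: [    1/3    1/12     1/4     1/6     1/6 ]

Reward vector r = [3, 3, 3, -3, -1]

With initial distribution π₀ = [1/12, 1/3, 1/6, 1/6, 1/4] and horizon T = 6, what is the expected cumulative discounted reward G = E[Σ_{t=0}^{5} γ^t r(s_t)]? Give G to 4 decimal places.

G = 2.6691

t=0: π = [0.0833, 0.3333, 0.1667, 0.1667, 0.2500], E[r] = 1.0000, γ^t·E[r] = 1.000000, running G = 1.000000
t=1: π = [0.2431, 0.1389, 0.2222, 0.2361, 0.1597], E[r] = 0.9444, γ^t·E[r] = 0.661111, running G = 1.661111
t=2: π = [0.2020, 0.1551, 0.2118, 0.2361, 0.1950], E[r] = 0.8032, γ^t·E[r] = 0.393588, running G = 2.054699
t=3: π = [0.2109, 0.1496, 0.2127, 0.2366, 0.1902], E[r] = 0.8194, γ^t·E[r] = 0.281069, running G = 2.335769
t=4: π = [0.2090, 0.1507, 0.2126, 0.2363, 0.1915], E[r] = 0.8163, γ^t·E[r] = 0.195996, running G = 2.531765
t=5: π = [0.2095, 0.1504, 0.2126, 0.2363, 0.1912], E[r] = 0.8172, γ^t·E[r] = 0.137351, running G = 2.669116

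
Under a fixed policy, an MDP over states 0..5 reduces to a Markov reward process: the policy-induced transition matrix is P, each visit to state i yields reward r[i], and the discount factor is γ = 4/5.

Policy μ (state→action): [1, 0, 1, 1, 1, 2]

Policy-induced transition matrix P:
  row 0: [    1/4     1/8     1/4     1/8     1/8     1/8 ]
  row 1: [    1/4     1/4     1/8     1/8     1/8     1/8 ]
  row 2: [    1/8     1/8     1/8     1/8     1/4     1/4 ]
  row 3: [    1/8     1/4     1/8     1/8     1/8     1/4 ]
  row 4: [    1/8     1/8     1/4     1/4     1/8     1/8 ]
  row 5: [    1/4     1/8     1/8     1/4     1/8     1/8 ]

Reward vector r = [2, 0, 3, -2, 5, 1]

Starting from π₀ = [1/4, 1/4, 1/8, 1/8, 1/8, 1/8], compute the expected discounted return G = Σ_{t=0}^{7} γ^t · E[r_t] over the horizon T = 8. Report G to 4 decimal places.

G = 5.9805

t=0: π = [0.2500, 0.2500, 0.1250, 0.1250, 0.1250, 0.1250], E[r] = 1.3750, γ^t·E[r] = 1.375000, running G = 1.375000
t=1: π = [0.2031, 0.1719, 0.1719, 0.1563, 0.1406, 0.1563], E[r] = 1.4688, γ^t·E[r] = 1.175000, running G = 2.550000
t=2: π = [0.1914, 0.1660, 0.1680, 0.1621, 0.1465, 0.1660], E[r] = 1.4609, γ^t·E[r] = 0.935000, running G = 3.485000
t=3: π = [0.1904, 0.1660, 0.1672, 0.1641, 0.1460, 0.1663], E[r] = 1.4507, γ^t·E[r] = 0.742750, running G = 4.227750
t=4: π = [0.1903, 0.1663, 0.1671, 0.1640, 0.1459, 0.1664], E[r] = 1.4497, γ^t·E[r] = 0.593800, running G = 4.821550
t=5: π = [0.1904, 0.1663, 0.1670, 0.1640, 0.1459, 0.1664], E[r] = 1.4496, γ^t·E[r] = 0.474991, running G = 5.296541
t=6: π = [0.1904, 0.1663, 0.1670, 0.1640, 0.1459, 0.1664], E[r] = 1.4496, γ^t·E[r] = 0.379996, running G = 5.676537
t=7: π = [0.1904, 0.1663, 0.1670, 0.1640, 0.1459, 0.1664], E[r] = 1.4496, γ^t·E[r] = 0.303998, running G = 5.980535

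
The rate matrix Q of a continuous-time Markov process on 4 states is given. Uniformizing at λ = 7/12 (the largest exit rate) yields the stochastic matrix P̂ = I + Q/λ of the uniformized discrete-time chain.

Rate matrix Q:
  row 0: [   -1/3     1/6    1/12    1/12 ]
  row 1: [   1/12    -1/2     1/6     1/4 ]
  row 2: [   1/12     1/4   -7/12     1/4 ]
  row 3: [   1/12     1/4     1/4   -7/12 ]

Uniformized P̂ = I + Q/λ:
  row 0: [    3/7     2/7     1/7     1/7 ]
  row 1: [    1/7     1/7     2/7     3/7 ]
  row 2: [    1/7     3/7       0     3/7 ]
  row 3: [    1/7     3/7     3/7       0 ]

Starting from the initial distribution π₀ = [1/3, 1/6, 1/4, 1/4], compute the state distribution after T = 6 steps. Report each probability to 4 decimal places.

t=0: π = [0.3333, 0.1667, 0.2500, 0.2500]
t=1: π = [0.2381, 0.3333, 0.2024, 0.2262]
t=2: π = [0.2109, 0.2993, 0.2262, 0.2636]
t=3: π = [0.2031, 0.3129, 0.2286, 0.2553]
t=4: π = [0.2009, 0.3101, 0.2279, 0.2611]
t=5: π = [0.2003, 0.3113, 0.2292, 0.2593]
t=6: π = [0.2001, 0.3110, 0.2287, 0.2602]

π = [0.2001, 0.3110, 0.2287, 0.2602]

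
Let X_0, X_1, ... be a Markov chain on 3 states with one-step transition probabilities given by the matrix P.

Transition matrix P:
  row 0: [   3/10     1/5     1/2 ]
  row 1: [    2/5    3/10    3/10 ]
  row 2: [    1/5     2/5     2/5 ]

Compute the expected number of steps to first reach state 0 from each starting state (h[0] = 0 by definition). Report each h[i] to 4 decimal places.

h = [0.0000, 3.0000, 3.6667]

First-step conditioning: h[0] = 0; for i ≠ 0, h[i] = 1 + Σ_k P[i][k]·h[k].
  h[1] = 1 + 3/10·h[1] + 3/10·h[2]
  h[2] = 1 + 2/5·h[1] + 2/5·h[2]
Solving the 2×2 linear system over states ≠ 0 gives exactly h = [0, 3, 11/3] (h[0] = 0 is the target).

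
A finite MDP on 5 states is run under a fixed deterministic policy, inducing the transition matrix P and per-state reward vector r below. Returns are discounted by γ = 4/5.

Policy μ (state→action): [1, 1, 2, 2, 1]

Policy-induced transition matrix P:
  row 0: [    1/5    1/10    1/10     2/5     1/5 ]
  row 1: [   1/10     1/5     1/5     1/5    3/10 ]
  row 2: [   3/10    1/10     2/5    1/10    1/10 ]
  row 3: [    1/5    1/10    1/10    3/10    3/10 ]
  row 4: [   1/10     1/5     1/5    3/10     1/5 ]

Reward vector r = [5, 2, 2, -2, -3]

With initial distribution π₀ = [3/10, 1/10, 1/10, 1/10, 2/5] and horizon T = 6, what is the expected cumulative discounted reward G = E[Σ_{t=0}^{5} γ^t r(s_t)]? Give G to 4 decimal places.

G = 1.3832

t=0: π = [0.3000, 0.1000, 0.1000, 0.1000, 0.4000], E[r] = 0.5000, γ^t·E[r] = 0.500000, running G = 0.500000
t=1: π = [0.1600, 0.1500, 0.1800, 0.3000, 0.2100], E[r] = 0.2300, γ^t·E[r] = 0.184000, running G = 0.684000
t=2: π = [0.1820, 0.1360, 0.1900, 0.2650, 0.2270], E[r] = 0.3510, γ^t·E[r] = 0.224640, running G = 0.908640
t=3: π = [0.1827, 0.1363, 0.1933, 0.2666, 0.2211], E[r] = 0.3762, γ^t·E[r] = 0.192614, running G = 1.101254
t=4: π = [0.1836, 0.1357, 0.1937, 0.2660, 0.2210], E[r] = 0.3821, γ^t·E[r] = 0.156488, running G = 1.257742
t=5: π = [0.1837, 0.1357, 0.1938, 0.2660, 0.2208], E[r] = 0.3830, γ^t·E[r] = 0.125488, running G = 1.383230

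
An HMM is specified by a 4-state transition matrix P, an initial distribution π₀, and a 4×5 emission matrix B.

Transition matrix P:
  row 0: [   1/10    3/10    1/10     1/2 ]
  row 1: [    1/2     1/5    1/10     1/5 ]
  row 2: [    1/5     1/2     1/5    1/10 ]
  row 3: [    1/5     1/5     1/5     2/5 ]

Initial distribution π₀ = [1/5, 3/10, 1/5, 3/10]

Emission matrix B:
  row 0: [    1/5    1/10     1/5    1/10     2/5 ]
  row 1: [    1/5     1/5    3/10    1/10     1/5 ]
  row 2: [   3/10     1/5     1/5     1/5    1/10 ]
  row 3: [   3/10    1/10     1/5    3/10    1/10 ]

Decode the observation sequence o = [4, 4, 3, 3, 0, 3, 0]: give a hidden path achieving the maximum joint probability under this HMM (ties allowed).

path = [1, 0, 3, 3, 3, 3, 3]

t=0: δ = [8.000e-02, 6.000e-02, 2.000e-02, 3.000e-02]  (obs o_0=4)
t=1: δ = [1.200e-02, 4.800e-03, 8.000e-04, 4.000e-03]  ψ = [1, 0, 0, 0]  (obs o_1=4)
t=2: δ = [2.400e-04, 3.600e-04, 2.400e-04, 1.800e-03]  ψ = [1, 0, 0, 0]  (obs o_2=3)
t=3: δ = [3.600e-05, 3.600e-05, 7.200e-05, 2.160e-04]  ψ = [3, 3, 3, 3]  (obs o_3=3)
t=4: δ = [8.640e-06, 8.640e-06, 1.296e-05, 2.592e-05]  ψ = [3, 3, 3, 3]  (obs o_4=0)
t=5: δ = [5.184e-07, 6.480e-07, 1.037e-06, 3.110e-06]  ψ = [3, 2, 3, 3]  (obs o_5=3)
t=6: δ = [1.244e-07, 1.244e-07, 1.866e-07, 3.732e-07]  ψ = [3, 3, 3, 3]  (obs o_6=0)
backtrack: best end state = 3; path = [1, 0, 3, 3, 3, 3, 3]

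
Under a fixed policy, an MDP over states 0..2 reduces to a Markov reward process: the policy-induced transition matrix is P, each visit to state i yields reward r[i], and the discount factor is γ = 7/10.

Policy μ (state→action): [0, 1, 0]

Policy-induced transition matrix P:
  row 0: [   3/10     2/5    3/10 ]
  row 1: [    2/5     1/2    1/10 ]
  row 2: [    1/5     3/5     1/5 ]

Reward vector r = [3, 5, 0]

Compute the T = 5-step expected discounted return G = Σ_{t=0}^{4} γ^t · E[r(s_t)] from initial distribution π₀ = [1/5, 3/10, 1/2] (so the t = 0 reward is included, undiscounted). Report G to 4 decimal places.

t=0: π = [0.2000, 0.3000, 0.5000], E[r] = 2.1000, γ^t·E[r] = 2.100000, running G = 2.100000
t=1: π = [0.2800, 0.5300, 0.1900], E[r] = 3.4900, γ^t·E[r] = 2.443000, running G = 4.543000
t=2: π = [0.3340, 0.4910, 0.1750], E[r] = 3.4570, γ^t·E[r] = 1.693930, running G = 6.236930
t=3: π = [0.3316, 0.4841, 0.1843], E[r] = 3.4153, γ^t·E[r] = 1.171448, running G = 7.408378
t=4: π = [0.3300, 0.4853, 0.1848], E[r] = 3.4163, γ^t·E[r] = 0.820251, running G = 8.228629

G = 8.2286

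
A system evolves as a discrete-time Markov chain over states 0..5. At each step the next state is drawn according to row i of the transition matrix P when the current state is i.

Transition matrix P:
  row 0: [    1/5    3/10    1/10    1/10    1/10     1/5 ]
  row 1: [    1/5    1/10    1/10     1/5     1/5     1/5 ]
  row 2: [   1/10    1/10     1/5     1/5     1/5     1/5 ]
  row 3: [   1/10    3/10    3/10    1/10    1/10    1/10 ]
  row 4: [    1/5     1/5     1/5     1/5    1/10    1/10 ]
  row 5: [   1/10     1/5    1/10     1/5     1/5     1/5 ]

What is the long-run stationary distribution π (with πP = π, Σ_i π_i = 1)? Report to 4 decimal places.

Balance equations π_j = Σ_i π_i·P[i][j]:
  π_0 = 1/5·π_0 + 1/5·π_1 + 1/10·π_2 + 1/10·π_3 + 1/5·π_4 + 1/10·π_5
  π_1 = 3/10·π_0 + 1/10·π_1 + 1/10·π_2 + 3/10·π_3 + 1/5·π_4 + 1/5·π_5
  π_2 = 1/10·π_0 + 1/10·π_1 + 1/5·π_2 + 3/10·π_3 + 1/5·π_4 + 1/10·π_5
  π_3 = 1/10·π_0 + 1/5·π_1 + 1/5·π_2 + 1/10·π_3 + 1/5·π_4 + 1/5·π_5
  π_4 = 1/10·π_0 + 1/5·π_1 + 1/5·π_2 + 1/10·π_3 + 1/10·π_4 + 1/5·π_5
  normalize: π_0 + π_1 + π_2 + π_3 + π_4 + π_5 = 1
Solving the linear system gives exactly π = [16150/107779, 3013/15397, 17835/107779, 18128/107779, 16480/107779, 2585/15397].

π = [0.1498, 0.1957, 0.1655, 0.1682, 0.1529, 0.1679]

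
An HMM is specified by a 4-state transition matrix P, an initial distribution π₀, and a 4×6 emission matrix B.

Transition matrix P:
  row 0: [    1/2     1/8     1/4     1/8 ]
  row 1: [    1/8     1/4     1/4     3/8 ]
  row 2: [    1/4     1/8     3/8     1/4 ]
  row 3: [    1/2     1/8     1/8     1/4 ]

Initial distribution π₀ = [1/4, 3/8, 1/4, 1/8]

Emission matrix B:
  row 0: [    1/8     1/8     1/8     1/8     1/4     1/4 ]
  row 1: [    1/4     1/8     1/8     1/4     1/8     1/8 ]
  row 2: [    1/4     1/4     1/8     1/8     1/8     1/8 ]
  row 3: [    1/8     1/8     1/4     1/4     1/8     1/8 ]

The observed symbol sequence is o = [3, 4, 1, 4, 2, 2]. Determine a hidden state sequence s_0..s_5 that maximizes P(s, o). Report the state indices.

path = [1, 3, 0, 0, 0, 0]

t=0: δ = [3.125e-02, 9.375e-02, 3.125e-02, 3.125e-02]  (obs o_0=3)
t=1: δ = [3.906e-03, 2.930e-03, 2.930e-03, 4.395e-03]  ψ = [0, 1, 1, 1]  (obs o_1=4)
t=2: δ = [2.747e-04, 9.155e-05, 2.747e-04, 1.373e-04]  ψ = [3, 1, 2, 1]  (obs o_2=1)
t=3: δ = [3.433e-05, 4.292e-06, 1.287e-05, 8.583e-06]  ψ = [0, 0, 2, 2]  (obs o_3=4)
t=4: δ = [2.146e-06, 5.364e-07, 1.073e-06, 1.073e-06]  ψ = [0, 0, 0, 0]  (obs o_4=2)
t=5: δ = [1.341e-07, 3.353e-08, 6.706e-08, 6.706e-08]  ψ = [0, 0, 0, 0]  (obs o_5=2)
backtrack: best end state = 0; path = [1, 3, 0, 0, 0, 0]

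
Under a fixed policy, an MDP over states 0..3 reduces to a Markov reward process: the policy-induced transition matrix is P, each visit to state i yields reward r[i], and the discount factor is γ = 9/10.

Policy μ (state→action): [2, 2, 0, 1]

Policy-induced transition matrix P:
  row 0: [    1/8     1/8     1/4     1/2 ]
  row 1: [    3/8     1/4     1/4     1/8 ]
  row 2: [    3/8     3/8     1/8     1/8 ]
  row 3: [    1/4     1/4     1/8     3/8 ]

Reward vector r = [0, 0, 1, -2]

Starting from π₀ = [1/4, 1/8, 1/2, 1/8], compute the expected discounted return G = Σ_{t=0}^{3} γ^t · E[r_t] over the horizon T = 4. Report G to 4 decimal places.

t=0: π = [0.2500, 0.1250, 0.5000, 0.1250], E[r] = 0.2500, γ^t·E[r] = 0.250000, running G = 0.250000
t=1: π = [0.2969, 0.2813, 0.1719, 0.2500], E[r] = -0.3281, γ^t·E[r] = -0.295313, running G = -0.045313
t=2: π = [0.2695, 0.2344, 0.1973, 0.2988], E[r] = -0.4004, γ^t·E[r] = -0.324316, running G = -0.369629
t=3: π = [0.2703, 0.2410, 0.1880, 0.3008], E[r] = -0.4136, γ^t·E[r] = -0.301496, running G = -0.671125

G = -0.6711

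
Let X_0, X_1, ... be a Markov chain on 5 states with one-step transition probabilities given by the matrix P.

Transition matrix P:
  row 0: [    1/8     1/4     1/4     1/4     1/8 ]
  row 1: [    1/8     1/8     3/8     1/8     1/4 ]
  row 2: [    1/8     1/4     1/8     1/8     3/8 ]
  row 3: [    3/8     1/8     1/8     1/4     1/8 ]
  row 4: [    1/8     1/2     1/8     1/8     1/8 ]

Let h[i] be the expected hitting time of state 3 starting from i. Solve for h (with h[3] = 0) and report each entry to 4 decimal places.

h = [6.2222, 7.1111, 7.1111, 0.0000, 7.1111]

First-step conditioning: h[3] = 0; for i ≠ 3, h[i] = 1 + Σ_k P[i][k]·h[k].
  h[0] = 1 + 1/8·h[0] + 1/4·h[1] + 1/4·h[2] + 1/8·h[4]
  h[1] = 1 + 1/8·h[0] + 1/8·h[1] + 3/8·h[2] + 1/4·h[4]
  h[2] = 1 + 1/8·h[0] + 1/4·h[1] + 1/8·h[2] + 3/8·h[4]
  h[4] = 1 + 1/8·h[0] + 1/2·h[1] + 1/8·h[2] + 1/8·h[4]
Solving the 4×4 linear system over states ≠ 3 gives exactly h = [56/9, 64/9, 64/9, 0, 64/9] (h[3] = 0 is the target).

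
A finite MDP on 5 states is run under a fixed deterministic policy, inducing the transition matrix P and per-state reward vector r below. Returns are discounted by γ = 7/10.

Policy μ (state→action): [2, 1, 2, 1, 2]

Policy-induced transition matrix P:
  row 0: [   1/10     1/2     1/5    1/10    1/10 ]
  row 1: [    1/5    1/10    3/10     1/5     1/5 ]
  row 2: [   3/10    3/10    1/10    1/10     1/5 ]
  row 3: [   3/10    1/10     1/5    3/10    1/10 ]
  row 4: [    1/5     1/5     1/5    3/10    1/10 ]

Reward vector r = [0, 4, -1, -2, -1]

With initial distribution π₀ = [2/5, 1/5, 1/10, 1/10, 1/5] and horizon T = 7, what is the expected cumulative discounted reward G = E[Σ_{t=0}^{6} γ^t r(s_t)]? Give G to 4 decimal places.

t=0: π = [0.4000, 0.2000, 0.1000, 0.1000, 0.2000], E[r] = 0.3000, γ^t·E[r] = 0.300000, running G = 0.300000
t=1: π = [0.1800, 0.3000, 0.2100, 0.1800, 0.1300], E[r] = 0.5000, γ^t·E[r] = 0.350000, running G = 0.650000
t=2: π = [0.2210, 0.2270, 0.2090, 0.1920, 0.1510], E[r] = 0.1640, γ^t·E[r] = 0.080360, running G = 0.730360
t=3: π = [0.2180, 0.2453, 0.2018, 0.1913, 0.1436], E[r] = 0.2532, γ^t·E[r] = 0.086848, running G = 0.817208
t=4: π = [0.2175, 0.2419, 0.2044, 0.1915, 0.1447], E[r] = 0.2356, γ^t·E[r] = 0.056568, running G = 0.873775
t=5: π = [0.2178, 0.2423, 0.2038, 0.1914, 0.1446], E[r] = 0.2381, γ^t·E[r] = 0.040022, running G = 0.913797
t=6: π = [0.2177, 0.2423, 0.2039, 0.1914, 0.1446], E[r] = 0.2380, γ^t·E[r] = 0.028004, running G = 0.941801

G = 0.9418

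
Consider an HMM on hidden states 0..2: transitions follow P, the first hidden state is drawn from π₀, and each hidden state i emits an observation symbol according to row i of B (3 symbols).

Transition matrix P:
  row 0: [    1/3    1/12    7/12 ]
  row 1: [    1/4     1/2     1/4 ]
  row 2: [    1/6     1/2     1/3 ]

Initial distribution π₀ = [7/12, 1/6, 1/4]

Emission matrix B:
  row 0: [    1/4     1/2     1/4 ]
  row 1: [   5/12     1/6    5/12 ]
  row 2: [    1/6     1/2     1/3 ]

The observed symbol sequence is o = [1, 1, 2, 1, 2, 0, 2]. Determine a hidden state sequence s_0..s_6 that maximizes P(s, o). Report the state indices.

t=0: δ = [2.917e-01, 2.778e-02, 1.250e-01]  (obs o_0=1)
t=1: δ = [4.861e-02, 1.042e-02, 8.507e-02]  ψ = [0, 2, 0]  (obs o_1=1)
t=2: δ = [4.051e-03, 1.772e-02, 9.452e-03]  ψ = [0, 2, 0]  (obs o_2=2)
t=3: δ = [2.215e-03, 1.477e-03, 2.215e-03]  ψ = [1, 1, 1]  (obs o_3=1)
t=4: δ = [1.846e-04, 4.615e-04, 4.308e-04]  ψ = [0, 2, 0]  (obs o_4=2)
t=5: δ = [2.885e-05, 9.615e-05, 2.393e-05]  ψ = [1, 1, 2]  (obs o_5=0)
t=6: δ = [6.010e-06, 2.003e-05, 8.013e-06]  ψ = [1, 1, 1]  (obs o_6=2)
backtrack: best end state = 1; path = [0, 2, 1, 2, 1, 1, 1]

path = [0, 2, 1, 2, 1, 1, 1]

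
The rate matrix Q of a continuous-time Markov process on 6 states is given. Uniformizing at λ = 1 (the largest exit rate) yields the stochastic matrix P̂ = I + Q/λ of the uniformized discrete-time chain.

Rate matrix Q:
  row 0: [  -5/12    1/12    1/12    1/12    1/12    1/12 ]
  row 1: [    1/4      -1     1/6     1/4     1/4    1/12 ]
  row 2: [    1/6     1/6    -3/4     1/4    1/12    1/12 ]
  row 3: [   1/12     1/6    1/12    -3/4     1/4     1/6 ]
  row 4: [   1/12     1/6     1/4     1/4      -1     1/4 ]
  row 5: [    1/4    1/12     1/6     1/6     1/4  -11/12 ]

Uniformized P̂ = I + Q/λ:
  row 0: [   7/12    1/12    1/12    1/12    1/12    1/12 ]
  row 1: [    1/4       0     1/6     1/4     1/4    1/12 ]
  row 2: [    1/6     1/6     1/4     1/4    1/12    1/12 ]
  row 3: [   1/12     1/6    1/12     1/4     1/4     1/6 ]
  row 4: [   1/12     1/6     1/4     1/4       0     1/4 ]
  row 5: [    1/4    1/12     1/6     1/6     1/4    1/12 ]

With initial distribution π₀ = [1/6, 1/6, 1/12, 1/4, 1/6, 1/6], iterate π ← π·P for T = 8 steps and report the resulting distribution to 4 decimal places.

π = [0.2713, 0.1147, 0.1525, 0.1945, 0.1435, 0.1235]

t=0: π = [0.1667, 0.1667, 0.0833, 0.2500, 0.1667, 0.1667]
t=1: π = [0.2292, 0.1111, 0.1528, 0.2083, 0.1667, 0.1319]
t=2: π = [0.2512, 0.1181, 0.1568, 0.2008, 0.1447, 0.1285]
t=3: π = [0.2631, 0.1154, 0.1541, 0.1974, 0.1458, 0.1242]
t=4: π = [0.2676, 0.1152, 0.1533, 0.1958, 0.1440, 0.1241]
t=5: π = [0.2698, 0.1148, 0.1528, 0.1951, 0.1438, 0.1237]
t=6: π = [0.2707, 0.1147, 0.1527, 0.1947, 0.1436, 0.1236]
t=7: π = [0.2711, 0.1147, 0.1526, 0.1946, 0.1435, 0.1235]
t=8: π = [0.2713, 0.1147, 0.1525, 0.1945, 0.1435, 0.1235]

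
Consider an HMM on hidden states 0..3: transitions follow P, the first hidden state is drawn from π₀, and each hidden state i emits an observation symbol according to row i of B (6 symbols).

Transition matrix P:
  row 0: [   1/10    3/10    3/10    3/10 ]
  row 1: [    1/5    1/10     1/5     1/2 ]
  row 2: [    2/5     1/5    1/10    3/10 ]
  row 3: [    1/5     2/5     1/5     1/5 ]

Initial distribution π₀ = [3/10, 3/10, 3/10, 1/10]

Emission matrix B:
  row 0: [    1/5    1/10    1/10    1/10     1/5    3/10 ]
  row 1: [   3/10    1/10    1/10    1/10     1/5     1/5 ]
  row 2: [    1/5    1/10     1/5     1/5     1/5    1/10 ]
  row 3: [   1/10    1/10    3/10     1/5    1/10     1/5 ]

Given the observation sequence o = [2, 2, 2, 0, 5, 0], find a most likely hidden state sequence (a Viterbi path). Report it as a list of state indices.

t=0: δ = [3.000e-02, 3.000e-02, 6.000e-02, 3.000e-02]  (obs o_0=2)
t=1: δ = [2.400e-03, 1.200e-03, 1.800e-03, 5.400e-03]  ψ = [2, 2, 0, 2]  (obs o_1=2)
t=2: δ = [1.080e-04, 2.160e-04, 2.160e-04, 3.240e-04]  ψ = [3, 3, 3, 3]  (obs o_2=2)
t=3: δ = [1.728e-05, 3.888e-05, 1.296e-05, 1.080e-05]  ψ = [2, 3, 3, 1]  (obs o_3=0)
t=4: δ = [2.333e-06, 1.037e-06, 7.776e-07, 3.888e-06]  ψ = [1, 0, 1, 1]  (obs o_4=5)
t=5: δ = [1.555e-07, 4.666e-07, 1.555e-07, 7.776e-08]  ψ = [3, 3, 3, 3]  (obs o_5=0)
backtrack: best end state = 1; path = [2, 3, 3, 1, 3, 1]

path = [2, 3, 3, 1, 3, 1]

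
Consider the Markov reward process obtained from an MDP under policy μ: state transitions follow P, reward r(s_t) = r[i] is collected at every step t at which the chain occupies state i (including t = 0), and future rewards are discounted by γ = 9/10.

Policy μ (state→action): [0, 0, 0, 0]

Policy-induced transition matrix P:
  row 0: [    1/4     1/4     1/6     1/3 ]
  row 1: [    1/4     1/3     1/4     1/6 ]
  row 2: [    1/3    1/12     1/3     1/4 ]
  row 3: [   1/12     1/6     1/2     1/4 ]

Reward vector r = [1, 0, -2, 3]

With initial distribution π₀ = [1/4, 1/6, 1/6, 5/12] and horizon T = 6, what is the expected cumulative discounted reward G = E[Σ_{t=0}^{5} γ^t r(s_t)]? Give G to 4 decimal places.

G = 2.3807

t=0: π = [0.2500, 0.1667, 0.1667, 0.4167], E[r] = 1.1667, γ^t·E[r] = 1.166667, running G = 1.166667
t=1: π = [0.1944, 0.2014, 0.3472, 0.2569], E[r] = 0.2708, γ^t·E[r] = 0.243750, running G = 1.410417
t=2: π = [0.2361, 0.1875, 0.3270, 0.2494], E[r] = 0.3304, γ^t·E[r] = 0.267656, running G = 1.678073
t=3: π = [0.2357, 0.1903, 0.3199, 0.2541], E[r] = 0.3580, γ^t·E[r] = 0.260965, running G = 1.939038
t=4: π = [0.2343, 0.1914, 0.3205, 0.2538], E[r] = 0.3546, γ^t·E[r] = 0.232643, running G = 2.171681
t=5: π = [0.2344, 0.1914, 0.3206, 0.2536], E[r] = 0.3539, γ^t·E[r] = 0.208971, running G = 2.380652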